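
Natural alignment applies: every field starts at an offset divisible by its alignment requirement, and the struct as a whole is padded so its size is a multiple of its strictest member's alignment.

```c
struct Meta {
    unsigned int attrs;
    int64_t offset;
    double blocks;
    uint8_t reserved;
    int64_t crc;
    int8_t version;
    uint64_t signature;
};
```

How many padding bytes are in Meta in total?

0..4  attrs  (4B, 4-aligned)
4..8  -- padding (4B)
8..16  offset  (8B, 8-aligned)
16..24  blocks  (8B, 8-aligned)
24..25  reserved  (1B, 1-aligned)
25..32  -- padding (7B)
32..40  crc  (8B, 8-aligned)
40..41  version  (1B, 1-aligned)
41..48  -- padding (7B)
48..56  signature  (8B, 8-aligned)
sizeof = 56, alignof = 8
data bytes 38, size 56 → padding 18

18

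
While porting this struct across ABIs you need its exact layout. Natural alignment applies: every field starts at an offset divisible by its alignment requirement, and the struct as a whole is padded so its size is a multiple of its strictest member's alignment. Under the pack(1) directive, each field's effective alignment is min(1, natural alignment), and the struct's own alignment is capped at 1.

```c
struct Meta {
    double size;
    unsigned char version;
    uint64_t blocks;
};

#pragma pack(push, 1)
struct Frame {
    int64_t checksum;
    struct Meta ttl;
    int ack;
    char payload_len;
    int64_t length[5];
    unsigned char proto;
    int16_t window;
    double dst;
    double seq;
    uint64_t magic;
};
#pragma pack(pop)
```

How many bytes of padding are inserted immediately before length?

0

Meta: 0..8  size  (8B, 8-aligned); 8..9  version  (1B, 1-aligned); 9..16  -- padding (7B); 16..24  blocks  (8B, 8-aligned); sizeof = 24, alignof = 8
0..8  checksum  (8B, 1-aligned)
8..32  ttl  (24B, 1-aligned)
32..36  ack  (4B, 1-aligned)
36..37  payload_len  (1B, 1-aligned)
37..77  length  (40B, 1-aligned)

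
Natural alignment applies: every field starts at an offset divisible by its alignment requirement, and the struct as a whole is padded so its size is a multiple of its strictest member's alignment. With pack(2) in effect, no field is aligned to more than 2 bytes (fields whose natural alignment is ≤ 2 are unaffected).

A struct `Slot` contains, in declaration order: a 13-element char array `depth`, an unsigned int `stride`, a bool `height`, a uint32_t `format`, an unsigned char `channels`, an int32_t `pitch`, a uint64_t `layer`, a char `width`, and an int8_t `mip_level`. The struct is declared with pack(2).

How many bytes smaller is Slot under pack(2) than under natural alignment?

natural layout:
  @0: depth [13B, align 1] → 13
  +3 pad (align 4)
  @16: stride [4B, align 4] → 20
  @20: height [1B, align 1] → 21
  +3 pad (align 4)
  @24: format [4B, align 4] → 28
  @28: channels [1B, align 1] → 29
  +3 pad (align 4)
  @32: pitch [4B, align 4] → 36
  +4 pad (align 8)
  @40: layer [8B, align 8] → 48
  @48: width [1B, align 1] → 49
  @49: mip_level [1B, align 1] → 50
  +6 tail pad (align 8)
  size 56, align 8
packed(2) layout:
  @0: depth [13B, align 1] → 13
  +1 pad (align 2)
  @14: stride [4B, align 2] → 18
  @18: height [1B, align 1] → 19
  +1 pad (align 2)
  @20: format [4B, align 2] → 24
  @24: channels [1B, align 1] → 25
  +1 pad (align 2)
  @26: pitch [4B, align 2] → 30
  @30: layer [8B, align 2] → 38
  @38: width [1B, align 1] → 39
  @39: mip_level [1B, align 1] → 40
  size 40, align 2
56 − 40 = 16

16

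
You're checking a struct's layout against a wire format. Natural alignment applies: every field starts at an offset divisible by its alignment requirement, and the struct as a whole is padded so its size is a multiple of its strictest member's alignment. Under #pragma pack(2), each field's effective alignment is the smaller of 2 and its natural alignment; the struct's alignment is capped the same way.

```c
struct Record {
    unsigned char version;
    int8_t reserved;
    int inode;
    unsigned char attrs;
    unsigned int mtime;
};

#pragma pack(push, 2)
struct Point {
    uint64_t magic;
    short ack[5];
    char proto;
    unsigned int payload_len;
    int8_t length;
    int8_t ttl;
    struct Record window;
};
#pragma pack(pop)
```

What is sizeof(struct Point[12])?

504

Record: version at 0 (size 1, align 1) → ends 1; reserved at 1 (size 1, align 1) → ends 2; pad 2 to align 4 for inode; inode at 4 (size 4, align 4) → ends 8; attrs at 8 (size 1, align 1) → ends 9; pad 3 to align 4 for mtime; mtime at 12 (size 4, align 4) → ends 16; total 16 bytes, alignment 4
magic at 0 (size 8, align 2) → ends 8
ack at 8 (size 10, align 2) → ends 18
proto at 18 (size 1, align 1) → ends 19
pad 1 to align 2 for payload_len
payload_len at 20 (size 4, align 2) → ends 24
length at 24 (size 1, align 1) → ends 25
ttl at 25 (size 1, align 1) → ends 26
window at 26 (size 16, align 2) → ends 42
total 42 bytes, alignment 2
array of 12: 12 × 42 = 504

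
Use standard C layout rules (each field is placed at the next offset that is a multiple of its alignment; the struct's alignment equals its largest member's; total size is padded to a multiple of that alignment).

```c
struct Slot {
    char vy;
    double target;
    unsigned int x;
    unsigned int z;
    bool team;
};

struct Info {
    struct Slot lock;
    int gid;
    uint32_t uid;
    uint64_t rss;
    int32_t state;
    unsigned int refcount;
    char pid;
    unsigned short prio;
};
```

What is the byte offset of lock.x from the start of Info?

16

Slot: vy at 0 (size 1, align 1) → ends 1; pad 7 to align 8 for target; target at 8 (size 8, align 8) → ends 16; x at 16 (size 4, align 4) → ends 20; z at 20 (size 4, align 4) → ends 24; team at 24 (size 1, align 1) → ends 25; tail pad 7 to reach multiple of 8; total 32 bytes, alignment 8
lock at 0 (size 32, align 8) → ends 32
within Slot: x at 16
0 + 16 = 16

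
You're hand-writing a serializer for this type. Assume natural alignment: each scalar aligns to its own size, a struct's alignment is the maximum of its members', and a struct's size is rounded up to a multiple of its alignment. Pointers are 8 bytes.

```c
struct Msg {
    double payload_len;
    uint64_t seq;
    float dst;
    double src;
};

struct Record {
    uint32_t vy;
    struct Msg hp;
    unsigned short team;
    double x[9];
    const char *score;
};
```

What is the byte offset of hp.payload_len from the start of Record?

Msg: payload_len at 0 (size 8, align 8) → ends 8; seq at 8 (size 8, align 8) → ends 16; dst at 16 (size 4, align 4) → ends 20; pad 4 to align 8 for src; src at 24 (size 8, align 8) → ends 32; total 32 bytes, alignment 8
vy at 0 (size 4, align 4) → ends 4
pad 4 to align 8 for hp
hp at 8 (size 32, align 8) → ends 40
within Msg: payload_len at 0
8 + 0 = 8

8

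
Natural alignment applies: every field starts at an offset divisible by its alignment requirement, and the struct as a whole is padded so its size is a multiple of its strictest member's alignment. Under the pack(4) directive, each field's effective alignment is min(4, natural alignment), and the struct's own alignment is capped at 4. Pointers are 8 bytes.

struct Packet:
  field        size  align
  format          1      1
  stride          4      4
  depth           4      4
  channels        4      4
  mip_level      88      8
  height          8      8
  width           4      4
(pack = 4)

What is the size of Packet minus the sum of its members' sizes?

3

0..1  format  (1B, 1-aligned)
1..4  -- padding (3B)
4..8  stride  (4B, 4-aligned)
8..12  depth  (4B, 4-aligned)
12..16  channels  (4B, 4-aligned)
16..104  mip_level  (88B, 4-aligned)
104..112  height  (8B, 4-aligned)
112..116  width  (4B, 4-aligned)
sizeof = 116, alignof = 4
data bytes 113, size 116 → padding 3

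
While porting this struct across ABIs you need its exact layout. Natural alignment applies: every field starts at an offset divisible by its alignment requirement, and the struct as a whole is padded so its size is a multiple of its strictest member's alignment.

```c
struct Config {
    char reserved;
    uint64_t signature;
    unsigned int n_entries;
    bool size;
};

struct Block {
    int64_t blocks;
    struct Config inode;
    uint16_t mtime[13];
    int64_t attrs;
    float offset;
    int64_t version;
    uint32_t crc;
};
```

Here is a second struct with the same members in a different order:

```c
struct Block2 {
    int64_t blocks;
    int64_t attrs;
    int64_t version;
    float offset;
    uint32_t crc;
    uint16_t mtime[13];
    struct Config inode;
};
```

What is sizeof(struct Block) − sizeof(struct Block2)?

8

Config: reserved at 0 (size 1, align 1) → ends 1; pad 7 to align 8 for signature; signature at 8 (size 8, align 8) → ends 16; n_entries at 16 (size 4, align 4) → ends 20; size at 20 (size 1, align 1) → ends 21; tail pad 3 to reach multiple of 8; total 24 bytes, alignment 8
blocks at 0 (size 8, align 8) → ends 8
inode at 8 (size 24, align 8) → ends 32
mtime at 32 (size 26, align 2) → ends 58
pad 6 to align 8 for attrs
attrs at 64 (size 8, align 8) → ends 72
offset at 72 (size 4, align 4) → ends 76
pad 4 to align 8 for version
version at 80 (size 8, align 8) → ends 88
crc at 88 (size 4, align 4) → ends 92
tail pad 4 to reach multiple of 8
total 96 bytes, alignment 8
— Block2 —
blocks at 0 (size 8, align 8) → ends 8
attrs at 8 (size 8, align 8) → ends 16
version at 16 (size 8, align 8) → ends 24
offset at 24 (size 4, align 4) → ends 28
crc at 28 (size 4, align 4) → ends 32
mtime at 32 (size 26, align 2) → ends 58
pad 6 to align 8 for inode
inode at 64 (size 24, align 8) → ends 88
total 88 bytes, alignment 8
96 − 88 = 8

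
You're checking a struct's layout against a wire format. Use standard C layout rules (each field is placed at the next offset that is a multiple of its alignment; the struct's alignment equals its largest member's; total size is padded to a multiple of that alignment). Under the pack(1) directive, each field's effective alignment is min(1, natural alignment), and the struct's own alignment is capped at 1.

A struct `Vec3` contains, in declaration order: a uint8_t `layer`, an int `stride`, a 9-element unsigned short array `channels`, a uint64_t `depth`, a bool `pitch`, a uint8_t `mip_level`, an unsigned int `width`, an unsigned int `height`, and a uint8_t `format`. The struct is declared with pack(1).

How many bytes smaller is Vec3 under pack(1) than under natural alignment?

natural layout:
  @0: layer [1B, align 1] → 1
  +3 pad (align 4)
  @4: stride [4B, align 4] → 8
  @8: channels [18B, align 2] → 26
  +6 pad (align 8)
  @32: depth [8B, align 8] → 40
  @40: pitch [1B, align 1] → 41
  @41: mip_level [1B, align 1] → 42
  +2 pad (align 4)
  @44: width [4B, align 4] → 48
  @48: height [4B, align 4] → 52
  @52: format [1B, align 1] → 53
  +3 tail pad (align 8)
  size 56, align 8
packed(1) layout:
  @0: layer [1B, align 1] → 1
  @1: stride [4B, align 1] → 5
  @5: channels [18B, align 1] → 23
  @23: depth [8B, align 1] → 31
  @31: pitch [1B, align 1] → 32
  @32: mip_level [1B, align 1] → 33
  @33: width [4B, align 1] → 37
  @37: height [4B, align 1] → 41
  @41: format [1B, align 1] → 42
  size 42, align 1
56 − 42 = 14

14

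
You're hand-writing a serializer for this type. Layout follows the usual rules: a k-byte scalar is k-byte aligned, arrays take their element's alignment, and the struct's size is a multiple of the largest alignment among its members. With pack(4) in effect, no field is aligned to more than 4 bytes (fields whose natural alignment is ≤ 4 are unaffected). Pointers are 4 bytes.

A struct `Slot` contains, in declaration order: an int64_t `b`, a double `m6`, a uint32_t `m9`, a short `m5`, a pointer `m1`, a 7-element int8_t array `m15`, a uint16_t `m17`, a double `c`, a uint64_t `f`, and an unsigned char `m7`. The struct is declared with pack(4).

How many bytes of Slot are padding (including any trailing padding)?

8

b at 0 (size 8, align 4) → ends 8
m6 at 8 (size 8, align 4) → ends 16
m9 at 16 (size 4, align 4) → ends 20
m5 at 20 (size 2, align 2) → ends 22
pad 2 to align 4 for m1
m1 at 24 (size 4, align 4) → ends 28
m15 at 28 (size 7, align 1) → ends 35
pad 1 to align 2 for m17
m17 at 36 (size 2, align 2) → ends 38
pad 2 to align 4 for c
c at 40 (size 8, align 4) → ends 48
f at 48 (size 8, align 4) → ends 56
m7 at 56 (size 1, align 1) → ends 57
tail pad 3 to reach multiple of 4
total 60 bytes, alignment 4
data bytes 52, size 60 → padding 8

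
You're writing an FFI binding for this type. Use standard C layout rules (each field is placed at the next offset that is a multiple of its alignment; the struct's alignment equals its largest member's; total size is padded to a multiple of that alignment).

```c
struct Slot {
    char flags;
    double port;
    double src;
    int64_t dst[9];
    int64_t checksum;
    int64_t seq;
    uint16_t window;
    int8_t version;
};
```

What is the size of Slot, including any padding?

120 bytes

@0: flags [1B, align 1] → 1
+7 pad (align 8)
@8: port [8B, align 8] → 16
@16: src [8B, align 8] → 24
@24: dst [72B, align 8] → 96
@96: checksum [8B, align 8] → 104
@104: seq [8B, align 8] → 112
@112: window [2B, align 2] → 114
@114: version [1B, align 1] → 115
+5 tail pad (align 8)
size 120, align 8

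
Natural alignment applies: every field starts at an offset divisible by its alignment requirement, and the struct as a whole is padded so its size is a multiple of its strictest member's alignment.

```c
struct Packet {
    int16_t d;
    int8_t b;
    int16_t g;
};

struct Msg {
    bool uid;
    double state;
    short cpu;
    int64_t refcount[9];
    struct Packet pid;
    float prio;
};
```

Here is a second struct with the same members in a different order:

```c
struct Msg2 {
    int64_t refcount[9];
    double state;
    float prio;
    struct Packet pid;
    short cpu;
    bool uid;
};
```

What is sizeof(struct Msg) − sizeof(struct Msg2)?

16

Packet: 0..2  d  (2B, 2-aligned); 2..3  b  (1B, 1-aligned); 3..4  -- padding (1B); 4..6  g  (2B, 2-aligned); sizeof = 6, alignof = 2
0..1  uid  (1B, 1-aligned)
1..8  -- padding (7B)
8..16  state  (8B, 8-aligned)
16..18  cpu  (2B, 2-aligned)
18..24  -- padding (6B)
24..96  refcount  (72B, 8-aligned)
96..102  pid  (6B, 2-aligned)
102..104  -- padding (2B)
104..108  prio  (4B, 4-aligned)
108..112  -- tail padding (4B)
sizeof = 112, alignof = 8
— Msg2 —
0..72  refcount  (72B, 8-aligned)
72..80  state  (8B, 8-aligned)
80..84  prio  (4B, 4-aligned)
84..90  pid  (6B, 2-aligned)
90..92  cpu  (2B, 2-aligned)
92..93  uid  (1B, 1-aligned)
93..96  -- tail padding (3B)
sizeof = 96, alignof = 8
112 − 96 = 16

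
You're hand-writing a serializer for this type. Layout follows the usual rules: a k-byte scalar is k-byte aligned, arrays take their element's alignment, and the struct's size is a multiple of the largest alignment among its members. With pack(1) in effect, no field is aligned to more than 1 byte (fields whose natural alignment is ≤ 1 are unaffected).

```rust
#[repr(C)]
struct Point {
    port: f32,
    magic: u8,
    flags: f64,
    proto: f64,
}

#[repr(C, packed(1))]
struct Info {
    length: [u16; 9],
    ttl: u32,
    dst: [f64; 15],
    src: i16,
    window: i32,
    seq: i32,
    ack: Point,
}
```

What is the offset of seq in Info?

148

Point: 0..4  port  (4B, 4-aligned); 4..5  magic  (1B, 1-aligned); 5..8  -- padding (3B); 8..16  flags  (8B, 8-aligned); 16..24  proto  (8B, 8-aligned); sizeof = 24, alignof = 8
0..18  length  (18B, 1-aligned)
18..22  ttl  (4B, 1-aligned)
22..142  dst  (120B, 1-aligned)
142..144  src  (2B, 1-aligned)
144..148  window  (4B, 1-aligned)
148..152  seq  (4B, 1-aligned)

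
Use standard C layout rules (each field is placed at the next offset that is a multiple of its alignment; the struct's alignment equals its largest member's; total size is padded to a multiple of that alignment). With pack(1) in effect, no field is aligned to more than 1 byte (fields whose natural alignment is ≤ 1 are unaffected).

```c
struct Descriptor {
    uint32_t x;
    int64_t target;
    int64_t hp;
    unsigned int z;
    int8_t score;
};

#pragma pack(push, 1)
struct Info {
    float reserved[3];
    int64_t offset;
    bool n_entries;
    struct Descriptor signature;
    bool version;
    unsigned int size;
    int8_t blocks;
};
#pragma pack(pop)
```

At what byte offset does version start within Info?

53

Descriptor: 0..4  x  (4B, 4-aligned); 4..8  -- padding (4B); 8..16  target  (8B, 8-aligned); 16..24  hp  (8B, 8-aligned); 24..28  z  (4B, 4-aligned); 28..29  score  (1B, 1-aligned); 29..32  -- tail padding (3B); sizeof = 32, alignof = 8
0..12  reserved  (12B, 1-aligned)
12..20  offset  (8B, 1-aligned)
20..21  n_entries  (1B, 1-aligned)
21..53  signature  (32B, 1-aligned)
53..54  version  (1B, 1-aligned)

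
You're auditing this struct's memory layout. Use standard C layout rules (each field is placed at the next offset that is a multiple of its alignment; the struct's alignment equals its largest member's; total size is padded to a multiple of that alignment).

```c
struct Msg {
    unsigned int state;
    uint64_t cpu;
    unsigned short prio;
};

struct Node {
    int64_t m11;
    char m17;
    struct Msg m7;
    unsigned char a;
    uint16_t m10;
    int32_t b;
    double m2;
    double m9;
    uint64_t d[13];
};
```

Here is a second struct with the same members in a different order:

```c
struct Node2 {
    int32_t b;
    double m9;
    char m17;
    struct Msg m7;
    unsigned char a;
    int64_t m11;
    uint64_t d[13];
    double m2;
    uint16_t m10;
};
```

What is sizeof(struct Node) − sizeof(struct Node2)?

Msg: state at 0 (size 4, align 4) → ends 4; pad 4 to align 8 for cpu; cpu at 8 (size 8, align 8) → ends 16; prio at 16 (size 2, align 2) → ends 18; tail pad 6 to reach multiple of 8; total 24 bytes, alignment 8
m11 at 0 (size 8, align 8) → ends 8
m17 at 8 (size 1, align 1) → ends 9
pad 7 to align 8 for m7
m7 at 16 (size 24, align 8) → ends 40
a at 40 (size 1, align 1) → ends 41
pad 1 to align 2 for m10
m10 at 42 (size 2, align 2) → ends 44
b at 44 (size 4, align 4) → ends 48
m2 at 48 (size 8, align 8) → ends 56
m9 at 56 (size 8, align 8) → ends 64
d at 64 (size 104, align 8) → ends 168
total 168 bytes, alignment 8
— Node2 —
b at 0 (size 4, align 4) → ends 4
pad 4 to align 8 for m9
m9 at 8 (size 8, align 8) → ends 16
m17 at 16 (size 1, align 1) → ends 17
pad 7 to align 8 for m7
m7 at 24 (size 24, align 8) → ends 48
a at 48 (size 1, align 1) → ends 49
pad 7 to align 8 for m11
m11 at 56 (size 8, align 8) → ends 64
d at 64 (size 104, align 8) → ends 168
m2 at 168 (size 8, align 8) → ends 176
m10 at 176 (size 2, align 2) → ends 178
tail pad 6 to reach multiple of 8
total 184 bytes, alignment 8
168 − 184 = -16

-16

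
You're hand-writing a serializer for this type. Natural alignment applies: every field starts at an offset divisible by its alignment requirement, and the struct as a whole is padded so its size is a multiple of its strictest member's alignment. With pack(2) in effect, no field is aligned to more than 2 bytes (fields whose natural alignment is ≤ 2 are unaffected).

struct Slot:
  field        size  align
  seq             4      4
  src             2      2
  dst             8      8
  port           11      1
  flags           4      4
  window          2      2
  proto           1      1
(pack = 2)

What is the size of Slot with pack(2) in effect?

34

seq at 0 (size 4, align 2) → ends 4
src at 4 (size 2, align 2) → ends 6
dst at 6 (size 8, align 2) → ends 14
port at 14 (size 11, align 1) → ends 25
pad 1 to align 2 for flags
flags at 26 (size 4, align 2) → ends 30
window at 30 (size 2, align 2) → ends 32
proto at 32 (size 1, align 1) → ends 33
tail pad 1 to reach multiple of 2
total 34 bytes, alignment 2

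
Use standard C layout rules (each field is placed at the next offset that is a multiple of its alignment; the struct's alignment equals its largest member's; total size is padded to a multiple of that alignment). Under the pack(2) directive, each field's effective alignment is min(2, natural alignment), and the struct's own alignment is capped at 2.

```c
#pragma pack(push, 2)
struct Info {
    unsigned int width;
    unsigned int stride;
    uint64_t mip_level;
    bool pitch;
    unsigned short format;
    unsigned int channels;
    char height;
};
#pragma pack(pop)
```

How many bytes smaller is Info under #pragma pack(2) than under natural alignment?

6

natural layout:
  0..4  width  (4B, 4-aligned)
  4..8  stride  (4B, 4-aligned)
  8..16  mip_level  (8B, 8-aligned)
  16..17  pitch  (1B, 1-aligned)
  17..18  -- padding (1B)
  18..20  format  (2B, 2-aligned)
  20..24  channels  (4B, 4-aligned)
  24..25  height  (1B, 1-aligned)
  25..32  -- tail padding (7B)
  sizeof = 32, alignof = 8
packed(2) layout:
  0..4  width  (4B, 2-aligned)
  4..8  stride  (4B, 2-aligned)
  8..16  mip_level  (8B, 2-aligned)
  16..17  pitch  (1B, 1-aligned)
  17..18  -- padding (1B)
  18..20  format  (2B, 2-aligned)
  20..24  channels  (4B, 2-aligned)
  24..25  height  (1B, 1-aligned)
  25..26  -- tail padding (1B)
  sizeof = 26, alignof = 2
32 − 26 = 6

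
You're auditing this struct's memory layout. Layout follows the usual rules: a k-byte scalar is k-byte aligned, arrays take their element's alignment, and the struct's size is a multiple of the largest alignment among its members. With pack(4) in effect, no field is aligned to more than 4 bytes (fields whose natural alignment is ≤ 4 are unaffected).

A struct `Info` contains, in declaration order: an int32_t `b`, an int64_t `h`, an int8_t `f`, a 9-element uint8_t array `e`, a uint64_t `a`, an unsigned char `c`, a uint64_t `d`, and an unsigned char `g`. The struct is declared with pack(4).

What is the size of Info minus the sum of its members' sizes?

8

b at 0 (size 4, align 4) → ends 4
h at 4 (size 8, align 4) → ends 12
f at 12 (size 1, align 1) → ends 13
e at 13 (size 9, align 1) → ends 22
pad 2 to align 4 for a
a at 24 (size 8, align 4) → ends 32
c at 32 (size 1, align 1) → ends 33
pad 3 to align 4 for d
d at 36 (size 8, align 4) → ends 44
g at 44 (size 1, align 1) → ends 45
tail pad 3 to reach multiple of 4
total 48 bytes, alignment 4
data bytes 40, size 48 → padding 8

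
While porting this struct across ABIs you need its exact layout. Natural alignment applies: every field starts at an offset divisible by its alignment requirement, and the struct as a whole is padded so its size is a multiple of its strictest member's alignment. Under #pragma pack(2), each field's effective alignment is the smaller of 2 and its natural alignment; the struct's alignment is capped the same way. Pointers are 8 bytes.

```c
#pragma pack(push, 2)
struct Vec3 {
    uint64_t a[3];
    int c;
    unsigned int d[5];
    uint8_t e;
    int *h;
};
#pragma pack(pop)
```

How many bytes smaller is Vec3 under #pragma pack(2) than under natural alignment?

natural layout:
  0..24  a  (24B, 8-aligned)
  24..28  c  (4B, 4-aligned)
  28..48  d  (20B, 4-aligned)
  48..49  e  (1B, 1-aligned)
  49..56  -- padding (7B)
  56..64  h  (8B, 8-aligned)
  sizeof = 64, alignof = 8
packed(2) layout:
  0..24  a  (24B, 2-aligned)
  24..28  c  (4B, 2-aligned)
  28..48  d  (20B, 2-aligned)
  48..49  e  (1B, 1-aligned)
  49..50  -- padding (1B)
  50..58  h  (8B, 2-aligned)
  sizeof = 58, alignof = 2
64 − 58 = 6

6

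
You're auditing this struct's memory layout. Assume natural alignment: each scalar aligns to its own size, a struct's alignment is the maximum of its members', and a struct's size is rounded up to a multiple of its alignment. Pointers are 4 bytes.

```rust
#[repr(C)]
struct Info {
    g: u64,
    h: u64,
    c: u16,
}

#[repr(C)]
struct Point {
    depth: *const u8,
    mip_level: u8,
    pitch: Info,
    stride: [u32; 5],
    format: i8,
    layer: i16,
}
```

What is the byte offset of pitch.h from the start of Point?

Info: @0: g [8B, align 8] → 8; @8: h [8B, align 8] → 16; @16: c [2B, align 2] → 18; +6 tail pad (align 8); size 24, align 8
@0: depth [4B, align 4] → 4
@4: mip_level [1B, align 1] → 5
+3 pad (align 8)
@8: pitch [24B, align 8] → 32
within Info: h at 8
8 + 8 = 16

16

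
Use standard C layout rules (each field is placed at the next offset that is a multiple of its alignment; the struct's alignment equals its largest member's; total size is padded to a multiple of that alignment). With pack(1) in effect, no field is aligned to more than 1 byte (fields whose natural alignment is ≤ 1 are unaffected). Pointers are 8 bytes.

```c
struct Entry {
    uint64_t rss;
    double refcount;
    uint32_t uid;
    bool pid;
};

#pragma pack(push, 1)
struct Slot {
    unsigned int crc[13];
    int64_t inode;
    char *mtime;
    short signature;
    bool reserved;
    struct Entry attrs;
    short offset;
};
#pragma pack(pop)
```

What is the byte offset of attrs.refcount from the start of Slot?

Entry: @0: rss [8B, align 8] → 8; @8: refcount [8B, align 8] → 16; @16: uid [4B, align 4] → 20; @20: pid [1B, align 1] → 21; +3 tail pad (align 8); size 24, align 8
@0: crc [52B, align 1] → 52
@52: inode [8B, align 1] → 60
@60: mtime [8B, align 1] → 68
@68: signature [2B, align 1] → 70
@70: reserved [1B, align 1] → 71
@71: attrs [24B, align 1] → 95
within Entry: refcount at 8
71 + 8 = 79

79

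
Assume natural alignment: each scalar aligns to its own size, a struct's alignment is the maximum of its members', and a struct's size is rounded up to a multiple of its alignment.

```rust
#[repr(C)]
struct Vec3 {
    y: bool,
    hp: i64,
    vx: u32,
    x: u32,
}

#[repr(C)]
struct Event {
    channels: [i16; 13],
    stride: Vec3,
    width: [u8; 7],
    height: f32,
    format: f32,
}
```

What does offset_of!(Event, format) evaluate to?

Vec3: y at 0 (size 1, align 1) → ends 1; pad 7 to align 8 for hp; hp at 8 (size 8, align 8) → ends 16; vx at 16 (size 4, align 4) → ends 20; x at 20 (size 4, align 4) → ends 24; total 24 bytes, alignment 8
channels at 0 (size 26, align 2) → ends 26
pad 6 to align 8 for stride
stride at 32 (size 24, align 8) → ends 56
width at 56 (size 7, align 1) → ends 63
pad 1 to align 4 for height
height at 64 (size 4, align 4) → ends 68
format at 68 (size 4, align 4) → ends 72

68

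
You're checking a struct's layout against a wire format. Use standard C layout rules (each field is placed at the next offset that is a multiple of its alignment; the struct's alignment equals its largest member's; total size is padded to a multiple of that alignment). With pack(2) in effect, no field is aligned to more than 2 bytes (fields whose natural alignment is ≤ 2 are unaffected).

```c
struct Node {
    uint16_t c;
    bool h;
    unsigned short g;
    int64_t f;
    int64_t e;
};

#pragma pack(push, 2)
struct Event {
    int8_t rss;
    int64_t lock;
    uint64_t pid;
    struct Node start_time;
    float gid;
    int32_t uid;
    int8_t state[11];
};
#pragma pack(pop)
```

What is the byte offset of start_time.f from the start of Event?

26

Node: c at 0 (size 2, align 2) → ends 2; h at 2 (size 1, align 1) → ends 3; pad 1 to align 2 for g; g at 4 (size 2, align 2) → ends 6; pad 2 to align 8 for f; f at 8 (size 8, align 8) → ends 16; e at 16 (size 8, align 8) → ends 24; total 24 bytes, alignment 8
rss at 0 (size 1, align 1) → ends 1
pad 1 to align 2 for lock
lock at 2 (size 8, align 2) → ends 10
pid at 10 (size 8, align 2) → ends 18
start_time at 18 (size 24, align 2) → ends 42
within Node: f at 8
18 + 8 = 26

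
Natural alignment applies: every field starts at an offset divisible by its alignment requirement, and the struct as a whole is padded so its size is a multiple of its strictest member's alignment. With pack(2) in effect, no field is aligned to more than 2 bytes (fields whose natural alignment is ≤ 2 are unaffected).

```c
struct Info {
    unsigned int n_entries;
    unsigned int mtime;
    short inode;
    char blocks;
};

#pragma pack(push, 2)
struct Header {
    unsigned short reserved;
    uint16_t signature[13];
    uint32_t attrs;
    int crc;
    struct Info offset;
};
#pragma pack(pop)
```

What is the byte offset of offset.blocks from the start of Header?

46

Info: 0..4  n_entries  (4B, 4-aligned); 4..8  mtime  (4B, 4-aligned); 8..10  inode  (2B, 2-aligned); 10..11  blocks  (1B, 1-aligned); 11..12  -- tail padding (1B); sizeof = 12, alignof = 4
0..2  reserved  (2B, 2-aligned)
2..28  signature  (26B, 2-aligned)
28..32  attrs  (4B, 2-aligned)
32..36  crc  (4B, 2-aligned)
36..48  offset  (12B, 2-aligned)
within Info: blocks at 10
36 + 10 = 46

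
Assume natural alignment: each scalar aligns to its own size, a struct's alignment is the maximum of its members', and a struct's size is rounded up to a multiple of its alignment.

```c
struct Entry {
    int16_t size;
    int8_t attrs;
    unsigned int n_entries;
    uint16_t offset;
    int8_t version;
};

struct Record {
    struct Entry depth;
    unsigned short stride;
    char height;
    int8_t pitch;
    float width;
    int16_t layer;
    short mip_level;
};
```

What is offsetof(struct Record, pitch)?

15

Entry: size at 0 (size 2, align 2) → ends 2; attrs at 2 (size 1, align 1) → ends 3; pad 1 to align 4 for n_entries; n_entries at 4 (size 4, align 4) → ends 8; offset at 8 (size 2, align 2) → ends 10; version at 10 (size 1, align 1) → ends 11; tail pad 1 to reach multiple of 4; total 12 bytes, alignment 4
depth at 0 (size 12, align 4) → ends 12
stride at 12 (size 2, align 2) → ends 14
height at 14 (size 1, align 1) → ends 15
pitch at 15 (size 1, align 1) → ends 16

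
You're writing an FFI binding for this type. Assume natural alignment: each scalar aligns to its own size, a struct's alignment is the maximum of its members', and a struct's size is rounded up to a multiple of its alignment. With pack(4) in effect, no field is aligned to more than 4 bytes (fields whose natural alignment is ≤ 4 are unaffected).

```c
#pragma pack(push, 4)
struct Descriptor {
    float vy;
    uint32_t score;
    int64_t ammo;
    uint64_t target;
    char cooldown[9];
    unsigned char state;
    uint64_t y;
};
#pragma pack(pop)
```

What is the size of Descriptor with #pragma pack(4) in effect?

vy at 0 (size 4, align 4) → ends 4
score at 4 (size 4, align 4) → ends 8
ammo at 8 (size 8, align 4) → ends 16
target at 16 (size 8, align 4) → ends 24
cooldown at 24 (size 9, align 1) → ends 33
state at 33 (size 1, align 1) → ends 34
pad 2 to align 4 for y
y at 36 (size 8, align 4) → ends 44
total 44 bytes, alignment 4

44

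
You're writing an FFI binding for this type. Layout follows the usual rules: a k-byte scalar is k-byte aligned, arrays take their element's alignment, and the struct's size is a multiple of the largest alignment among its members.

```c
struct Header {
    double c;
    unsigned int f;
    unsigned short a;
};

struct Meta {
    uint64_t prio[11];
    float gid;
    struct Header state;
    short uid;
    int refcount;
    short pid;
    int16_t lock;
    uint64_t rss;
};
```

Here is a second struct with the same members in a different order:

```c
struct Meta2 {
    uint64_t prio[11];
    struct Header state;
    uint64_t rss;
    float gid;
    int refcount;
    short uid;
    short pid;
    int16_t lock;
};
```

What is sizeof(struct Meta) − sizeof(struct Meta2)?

8

Header: @0: c [8B, align 8] → 8; @8: f [4B, align 4] → 12; @12: a [2B, align 2] → 14; +2 tail pad (align 8); size 16, align 8
@0: prio [88B, align 8] → 88
@88: gid [4B, align 4] → 92
+4 pad (align 8)
@96: state [16B, align 8] → 112
@112: uid [2B, align 2] → 114
+2 pad (align 4)
@116: refcount [4B, align 4] → 120
@120: pid [2B, align 2] → 122
@122: lock [2B, align 2] → 124
+4 pad (align 8)
@128: rss [8B, align 8] → 136
size 136, align 8
— Meta2 —
@0: prio [88B, align 8] → 88
@88: state [16B, align 8] → 104
@104: rss [8B, align 8] → 112
@112: gid [4B, align 4] → 116
@116: refcount [4B, align 4] → 120
@120: uid [2B, align 2] → 122
@122: pid [2B, align 2] → 124
@124: lock [2B, align 2] → 126
+2 tail pad (align 8)
size 128, align 8
136 − 128 = 8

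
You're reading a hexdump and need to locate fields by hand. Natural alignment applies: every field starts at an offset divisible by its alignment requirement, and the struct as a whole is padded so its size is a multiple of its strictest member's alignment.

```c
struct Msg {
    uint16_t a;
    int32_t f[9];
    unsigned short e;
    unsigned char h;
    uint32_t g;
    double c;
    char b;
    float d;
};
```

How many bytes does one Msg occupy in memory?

64 bytes

@0: a [2B, align 2] → 2
+2 pad (align 4)
@4: f [36B, align 4] → 40
@40: e [2B, align 2] → 42
@42: h [1B, align 1] → 43
+1 pad (align 4)
@44: g [4B, align 4] → 48
@48: c [8B, align 8] → 56
@56: b [1B, align 1] → 57
+3 pad (align 4)
@60: d [4B, align 4] → 64
size 64, align 8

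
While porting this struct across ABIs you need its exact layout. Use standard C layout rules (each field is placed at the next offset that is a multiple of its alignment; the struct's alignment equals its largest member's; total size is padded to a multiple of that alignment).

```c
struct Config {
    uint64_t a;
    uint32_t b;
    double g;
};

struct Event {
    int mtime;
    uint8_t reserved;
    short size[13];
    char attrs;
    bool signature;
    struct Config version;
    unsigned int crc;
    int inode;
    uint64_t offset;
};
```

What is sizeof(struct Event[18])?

Config: @0: a [8B, align 8] → 8; @8: b [4B, align 4] → 12; +4 pad (align 8); @16: g [8B, align 8] → 24; size 24, align 8
@0: mtime [4B, align 4] → 4
@4: reserved [1B, align 1] → 5
+1 pad (align 2)
@6: size [26B, align 2] → 32
@32: attrs [1B, align 1] → 33
@33: signature [1B, align 1] → 34
+6 pad (align 8)
@40: version [24B, align 8] → 64
@64: crc [4B, align 4] → 68
@68: inode [4B, align 4] → 72
@72: offset [8B, align 8] → 80
size 80, align 8
array of 18: 18 × 80 = 1440

1440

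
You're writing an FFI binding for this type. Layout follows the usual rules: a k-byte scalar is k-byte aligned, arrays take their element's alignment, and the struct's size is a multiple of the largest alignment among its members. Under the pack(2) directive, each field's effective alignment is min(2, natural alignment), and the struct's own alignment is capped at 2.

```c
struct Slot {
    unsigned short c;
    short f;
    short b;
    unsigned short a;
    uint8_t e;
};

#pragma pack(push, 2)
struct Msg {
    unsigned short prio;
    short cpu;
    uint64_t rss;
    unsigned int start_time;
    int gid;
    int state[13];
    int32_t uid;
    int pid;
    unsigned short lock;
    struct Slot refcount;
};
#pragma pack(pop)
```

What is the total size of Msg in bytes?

Slot: @0: c [2B, align 2] → 2; @2: f [2B, align 2] → 4; @4: b [2B, align 2] → 6; @6: a [2B, align 2] → 8; @8: e [1B, align 1] → 9; +1 tail pad (align 2); size 10, align 2
@0: prio [2B, align 2] → 2
@2: cpu [2B, align 2] → 4
@4: rss [8B, align 2] → 12
@12: start_time [4B, align 2] → 16
@16: gid [4B, align 2] → 20
@20: state [52B, align 2] → 72
@72: uid [4B, align 2] → 76
@76: pid [4B, align 2] → 80
@80: lock [2B, align 2] → 82
@82: refcount [10B, align 2] → 92
size 92, align 2

92 bytes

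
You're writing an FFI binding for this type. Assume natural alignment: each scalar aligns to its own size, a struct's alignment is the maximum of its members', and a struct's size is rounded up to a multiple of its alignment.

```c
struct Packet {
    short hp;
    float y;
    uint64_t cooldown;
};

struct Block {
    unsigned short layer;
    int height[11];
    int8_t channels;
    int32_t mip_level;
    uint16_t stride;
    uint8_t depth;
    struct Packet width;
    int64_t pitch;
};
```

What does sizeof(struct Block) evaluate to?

88 bytes

Packet: hp at 0 (size 2, align 2) → ends 2; pad 2 to align 4 for y; y at 4 (size 4, align 4) → ends 8; cooldown at 8 (size 8, align 8) → ends 16; total 16 bytes, alignment 8
layer at 0 (size 2, align 2) → ends 2
pad 2 to align 4 for height
height at 4 (size 44, align 4) → ends 48
channels at 48 (size 1, align 1) → ends 49
pad 3 to align 4 for mip_level
mip_level at 52 (size 4, align 4) → ends 56
stride at 56 (size 2, align 2) → ends 58
depth at 58 (size 1, align 1) → ends 59
pad 5 to align 8 for width
width at 64 (size 16, align 8) → ends 80
pitch at 80 (size 8, align 8) → ends 88
total 88 bytes, alignment 8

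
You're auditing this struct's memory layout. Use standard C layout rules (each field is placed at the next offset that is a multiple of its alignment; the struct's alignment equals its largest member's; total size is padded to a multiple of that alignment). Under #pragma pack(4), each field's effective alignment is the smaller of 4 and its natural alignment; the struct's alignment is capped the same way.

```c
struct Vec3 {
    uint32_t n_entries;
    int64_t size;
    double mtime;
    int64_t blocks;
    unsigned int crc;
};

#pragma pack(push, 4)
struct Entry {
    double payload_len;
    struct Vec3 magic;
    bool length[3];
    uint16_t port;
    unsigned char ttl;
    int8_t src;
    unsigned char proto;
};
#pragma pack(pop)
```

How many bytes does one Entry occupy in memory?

Vec3: @0: n_entries [4B, align 4] → 4; +4 pad (align 8); @8: size [8B, align 8] → 16; @16: mtime [8B, align 8] → 24; @24: blocks [8B, align 8] → 32; @32: crc [4B, align 4] → 36; +4 tail pad (align 8); size 40, align 8
@0: payload_len [8B, align 4] → 8
@8: magic [40B, align 4] → 48
@48: length [3B, align 1] → 51
+1 pad (align 2)
@52: port [2B, align 2] → 54
@54: ttl [1B, align 1] → 55
@55: src [1B, align 1] → 56
@56: proto [1B, align 1] → 57
+3 tail pad (align 4)
size 60, align 4

60 bytes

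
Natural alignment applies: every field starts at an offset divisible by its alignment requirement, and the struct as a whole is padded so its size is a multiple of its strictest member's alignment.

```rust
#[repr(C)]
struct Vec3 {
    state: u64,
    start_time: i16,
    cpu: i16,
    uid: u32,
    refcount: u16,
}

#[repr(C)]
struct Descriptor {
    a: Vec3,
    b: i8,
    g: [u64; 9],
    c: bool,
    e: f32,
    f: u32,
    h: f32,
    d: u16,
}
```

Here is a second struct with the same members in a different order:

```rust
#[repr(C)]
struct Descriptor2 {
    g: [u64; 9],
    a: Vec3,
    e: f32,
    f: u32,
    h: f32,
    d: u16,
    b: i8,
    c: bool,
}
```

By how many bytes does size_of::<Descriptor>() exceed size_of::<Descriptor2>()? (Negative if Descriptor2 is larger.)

Vec3: state at 0 (size 8, align 8) → ends 8; start_time at 8 (size 2, align 2) → ends 10; cpu at 10 (size 2, align 2) → ends 12; uid at 12 (size 4, align 4) → ends 16; refcount at 16 (size 2, align 2) → ends 18; tail pad 6 to reach multiple of 8; total 24 bytes, alignment 8
a at 0 (size 24, align 8) → ends 24
b at 24 (size 1, align 1) → ends 25
pad 7 to align 8 for g
g at 32 (size 72, align 8) → ends 104
c at 104 (size 1, align 1) → ends 105
pad 3 to align 4 for e
e at 108 (size 4, align 4) → ends 112
f at 112 (size 4, align 4) → ends 116
h at 116 (size 4, align 4) → ends 120
d at 120 (size 2, align 2) → ends 122
tail pad 6 to reach multiple of 8
total 128 bytes, alignment 8
— Descriptor2 —
g at 0 (size 72, align 8) → ends 72
a at 72 (size 24, align 8) → ends 96
e at 96 (size 4, align 4) → ends 100
f at 100 (size 4, align 4) → ends 104
h at 104 (size 4, align 4) → ends 108
d at 108 (size 2, align 2) → ends 110
b at 110 (size 1, align 1) → ends 111
c at 111 (size 1, align 1) → ends 112
total 112 bytes, alignment 8
128 − 112 = 16

16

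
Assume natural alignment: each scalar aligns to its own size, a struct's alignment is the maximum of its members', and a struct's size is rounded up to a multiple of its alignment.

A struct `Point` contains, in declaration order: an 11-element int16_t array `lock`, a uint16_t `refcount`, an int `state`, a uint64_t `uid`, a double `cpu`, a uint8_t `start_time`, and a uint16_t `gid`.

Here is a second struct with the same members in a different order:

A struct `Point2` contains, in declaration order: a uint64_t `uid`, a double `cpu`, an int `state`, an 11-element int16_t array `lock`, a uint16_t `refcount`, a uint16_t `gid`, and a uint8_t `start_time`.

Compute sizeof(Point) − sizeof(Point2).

8

lock at 0 (size 22, align 2) → ends 22
refcount at 22 (size 2, align 2) → ends 24
state at 24 (size 4, align 4) → ends 28
pad 4 to align 8 for uid
uid at 32 (size 8, align 8) → ends 40
cpu at 40 (size 8, align 8) → ends 48
start_time at 48 (size 1, align 1) → ends 49
pad 1 to align 2 for gid
gid at 50 (size 2, align 2) → ends 52
tail pad 4 to reach multiple of 8
total 56 bytes, alignment 8
— Point2 —
uid at 0 (size 8, align 8) → ends 8
cpu at 8 (size 8, align 8) → ends 16
state at 16 (size 4, align 4) → ends 20
lock at 20 (size 22, align 2) → ends 42
refcount at 42 (size 2, align 2) → ends 44
gid at 44 (size 2, align 2) → ends 46
start_time at 46 (size 1, align 1) → ends 47
tail pad 1 to reach multiple of 8
total 48 bytes, alignment 8
56 − 48 = 8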